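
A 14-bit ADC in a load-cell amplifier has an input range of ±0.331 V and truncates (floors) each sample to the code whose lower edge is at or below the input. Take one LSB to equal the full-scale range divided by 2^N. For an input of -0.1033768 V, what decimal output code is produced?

Span: 0.331 V − (-0.331 V) = 0.662 V. LSB = 0.662 V / 2^14 ≈ 40.41 µV.
V_in − V_min = -0.1033768 − (-0.331) = 0.2276232 V.
Divide by LSB: 0.2276232 × 16384/0.662 = 5633.5023.
Truncating gives code 5633.

5633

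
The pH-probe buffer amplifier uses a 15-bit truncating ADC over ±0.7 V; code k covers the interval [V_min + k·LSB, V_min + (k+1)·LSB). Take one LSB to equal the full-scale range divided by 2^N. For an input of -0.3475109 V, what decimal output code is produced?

8250

The full-scale span is 0.7 − (-0.7) = 1.4 V. LSB = 1.4 V / 2^15 ≈ 42.72 µV.
V_in − V_min = -0.3475109 − (-0.7) = 0.3524891 V.
Divide by LSB: 0.3524891 × 32768/1.4 = 8250.2592.
Truncating gives code 8250.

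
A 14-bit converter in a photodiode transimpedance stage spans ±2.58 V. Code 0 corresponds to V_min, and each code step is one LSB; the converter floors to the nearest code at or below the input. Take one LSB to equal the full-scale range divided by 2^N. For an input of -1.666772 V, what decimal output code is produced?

Full-scale range = 2.58 V − (-2.58 V) = 5.16 V. LSB = 5.16 V / 2^14 ≈ 314.9 µV.
code = ⌊(V_in − V_min)/LSB⌋ = ⌊(V_in − V_min) × 2^14 / range⌋
     = ⌊(-1.666772 − (-2.58)) × 16384 / 5.16⌋ = ⌊0.913228 × 16384/5.16⌋
     = ⌊2899.676⌋ = 2899.

2899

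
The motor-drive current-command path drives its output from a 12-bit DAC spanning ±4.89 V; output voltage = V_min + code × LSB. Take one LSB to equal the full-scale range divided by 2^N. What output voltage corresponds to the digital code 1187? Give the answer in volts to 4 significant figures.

Range = 4.89 − (-4.89) = 9.78 V. LSB = 9.78 V / 2^12.
V_out = -4.89 + 1187 × (9.78/4096) V
      = -4.89 + 2.83419 = -2.05581 V.

-2.056 V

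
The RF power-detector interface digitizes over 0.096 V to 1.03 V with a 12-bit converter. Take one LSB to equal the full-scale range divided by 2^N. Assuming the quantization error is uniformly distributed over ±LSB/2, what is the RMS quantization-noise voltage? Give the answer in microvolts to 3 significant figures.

Range = 1.03 − (0.096) = 0.934 V.
LSB = 0.934 V ÷ 2^12 = 0.934/4096 V = 228.03 µV.
σ_q = LSB/√12 = 228.03 µV/3.4641 = 65.8 µV.

65.8 µV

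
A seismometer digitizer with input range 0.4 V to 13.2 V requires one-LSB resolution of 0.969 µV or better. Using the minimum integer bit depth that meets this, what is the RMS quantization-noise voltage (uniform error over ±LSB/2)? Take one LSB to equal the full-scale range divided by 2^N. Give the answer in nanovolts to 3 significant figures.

Range = 13.2 − (0.4) = 12.8 V.
Required number of levels: 12.8/0.969 µV = 1.3209e7; smallest N with 2^N ≥ that is 24.
LSB = 12.8 V ÷ 2^24 = 12.8/16777216 V = 0.76294 µV.
RMS noise = LSB/√12 = 220 nV.

220 nV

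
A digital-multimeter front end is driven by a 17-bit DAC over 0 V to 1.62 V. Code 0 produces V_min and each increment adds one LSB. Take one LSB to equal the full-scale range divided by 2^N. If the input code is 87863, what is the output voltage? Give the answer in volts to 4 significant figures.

1.086 V

Span = 1.62 V. LSB = 1.62 V / 2^17.
V_out = V_min + code × LSB = 0 V + 87863 × 1.62 V / 131072
      = 0 + 1.08595 = 1.08595 V.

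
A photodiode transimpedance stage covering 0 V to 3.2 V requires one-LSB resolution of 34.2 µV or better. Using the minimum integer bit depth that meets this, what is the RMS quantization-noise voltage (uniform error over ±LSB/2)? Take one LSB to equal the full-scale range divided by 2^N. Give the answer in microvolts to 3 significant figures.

Span = 3.2 V.
Need 2^N ≥ 3.2 V / 34.2 µV = 93570 → N_min = 17.
LSB = 3.2 V / 2^17 = 24.414 µV.
V_rms = LSB/√12 = 7.05 µV.

7.05 µV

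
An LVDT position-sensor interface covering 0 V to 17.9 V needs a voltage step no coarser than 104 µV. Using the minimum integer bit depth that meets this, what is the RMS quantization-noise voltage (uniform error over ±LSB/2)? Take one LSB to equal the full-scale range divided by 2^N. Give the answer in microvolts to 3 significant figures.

Span = 17.9 V.
17.9 V / 104 µV = 172100. Since 2^17 = 131072 and 2^18 = 262144, N = 18.
Step size = 17.9/262144 V = 68.283 µV.
V_rms = LSB/√12 = 19.7 µV.

19.7 µV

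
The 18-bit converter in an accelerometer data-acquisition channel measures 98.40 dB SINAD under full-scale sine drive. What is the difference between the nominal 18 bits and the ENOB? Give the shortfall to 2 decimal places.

1.95 bits

N_eff = (98.40 − 1.76)/6.02 = 16.0532 bits.
Shortfall = 18 − 16.0532 = 1.9468 bits.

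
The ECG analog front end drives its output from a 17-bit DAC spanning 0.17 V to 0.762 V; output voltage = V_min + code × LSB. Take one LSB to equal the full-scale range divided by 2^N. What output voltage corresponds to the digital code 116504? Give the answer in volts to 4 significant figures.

0.6962 V

Span: 0.762 V − (0.17 V) = 0.592 V. LSB = 0.592 V / 2^17.
V_out = V_min + code × LSB = 0.17 V + 116504 × 0.592 V / 131072
      = 0.17 + 0.526202 = 0.696202 V.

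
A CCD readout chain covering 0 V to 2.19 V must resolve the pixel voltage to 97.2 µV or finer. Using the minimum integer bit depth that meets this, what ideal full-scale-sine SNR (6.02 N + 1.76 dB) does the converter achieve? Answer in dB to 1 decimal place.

V_FS = 2.19 V.
Levels needed ≥ 2.19/97.2 µV = 22530. 2^15 = 32768 suffices, so N_min = 15.
Ideal SNR at N = 15: 6.02·15 + 1.76 = 92.1 dB.

92.1 dB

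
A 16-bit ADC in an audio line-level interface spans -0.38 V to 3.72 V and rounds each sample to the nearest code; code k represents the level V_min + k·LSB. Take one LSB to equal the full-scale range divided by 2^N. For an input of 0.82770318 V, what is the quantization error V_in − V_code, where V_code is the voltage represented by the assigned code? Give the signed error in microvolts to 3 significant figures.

Span: 3.72 V − (-0.38 V) = 4.1 V. LSB = 4.1 V / 2^16 ≈ 62.56 µV.
Position in LSBs: (0.82770318 − (-0.38)) × 65536/4.1 = 19304.3989; rounding gives k = 19304.
V_code = V_min + k × range/2^16 = -0.38 + 19304 × 4.1/65536 = 0.82767822266 V.
e = 0.82770318 − (0.82767822266) = +25.0 µV.

+25.0 µV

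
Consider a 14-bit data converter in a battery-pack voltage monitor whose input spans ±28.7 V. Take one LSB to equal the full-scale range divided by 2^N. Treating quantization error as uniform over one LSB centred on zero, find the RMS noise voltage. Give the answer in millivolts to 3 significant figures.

The full-scale span is 28.7 − (-28.7) = 57.4 V.
LSB = 57.4 V ÷ 2^14 = 57.4/16384 V = 3.5034 mV.
V_rms = LSB/√12 = 3.5034 mV / √12 = 1.01 mV.

1.01 mV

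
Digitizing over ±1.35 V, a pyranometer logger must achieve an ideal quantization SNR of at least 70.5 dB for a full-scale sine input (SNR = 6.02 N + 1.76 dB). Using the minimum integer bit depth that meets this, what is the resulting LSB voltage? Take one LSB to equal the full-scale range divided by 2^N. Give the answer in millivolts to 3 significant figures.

0.659 mV

Full-scale range = 1.35 V − (-1.35 V) = 2.7 V.
6.02 N + 1.76 ≥ 70.5 gives N ≥ 11.419, so the minimum integer is 12.
One LSB is 2.7 V / 4096 = 0.659 mV.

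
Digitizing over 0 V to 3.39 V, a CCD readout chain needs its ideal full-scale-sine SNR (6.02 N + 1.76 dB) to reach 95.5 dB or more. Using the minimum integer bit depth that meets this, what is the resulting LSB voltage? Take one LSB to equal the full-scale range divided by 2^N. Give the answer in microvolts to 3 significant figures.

Range is 3.39 V.
N ≥ (95.5 − 1.76)/6.02 = 15.571 → N_min = 16.
LSB = 3.39 V / 2^16 = 51.7 µV.

51.7 µV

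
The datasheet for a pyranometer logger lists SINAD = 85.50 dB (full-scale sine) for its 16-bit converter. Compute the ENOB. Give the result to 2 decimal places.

(85.50 − 1.76) / 6.02 = 83.74/6.02 = 13.9103 effective bits.

13.91 bits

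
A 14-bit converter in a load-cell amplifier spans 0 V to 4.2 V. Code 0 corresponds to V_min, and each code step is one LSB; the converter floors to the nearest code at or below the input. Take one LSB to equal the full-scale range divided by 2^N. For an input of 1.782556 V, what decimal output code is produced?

6953

Range is 4.2 V. LSB = 4.2 V / 2^14 ≈ 256.3 µV.
code = ⌊(V_in − V_min)/LSB⌋ = ⌊(V_in − V_min) × 2^14 / range⌋
     = ⌊(1.782556 − (0)) × 16384 / 4.2⌋ = ⌊1.782556 × 16384/4.2⌋
     = ⌊6953.666⌋ = 6953.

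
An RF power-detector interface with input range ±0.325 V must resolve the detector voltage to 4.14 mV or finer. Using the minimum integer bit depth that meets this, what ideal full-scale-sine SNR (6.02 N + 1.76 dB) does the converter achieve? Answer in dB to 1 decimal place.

49.9 dB

Range = 0.325 − (-0.325) = 0.65 V.
0.65 V / 4.14 mV = 157.0. Since 2^7 = 128 and 2^8 = 256, N = 8.
SNR = 6.02 × 8 + 1.76 = 49.92 dB.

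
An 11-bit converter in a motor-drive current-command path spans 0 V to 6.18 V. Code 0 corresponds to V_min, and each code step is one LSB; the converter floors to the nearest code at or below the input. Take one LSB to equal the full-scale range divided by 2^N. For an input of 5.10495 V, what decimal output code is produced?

Span = 6.18 V. LSB = 6.18 V / 2^11 ≈ 3.018 mV.
V_in − V_min = 5.10495 − (0) = 5.10495 V.
Divide by LSB: 5.10495 × 2048/6.18 = 1691.7375.
Truncating gives code 1691.

1691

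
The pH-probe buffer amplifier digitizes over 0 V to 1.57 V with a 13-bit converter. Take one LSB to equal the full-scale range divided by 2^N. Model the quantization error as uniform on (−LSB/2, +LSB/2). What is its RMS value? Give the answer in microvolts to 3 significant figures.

Range is 1.57 V.
LSB = 1.57 V ÷ 2^13 = 1.57/8192 V = 191.65 µV.
For a uniform distribution on [−LSB/2, +LSB/2], V_rms = LSB/√12 = 191.65 µV/3.4641 = 55.3 µV.

55.3 µV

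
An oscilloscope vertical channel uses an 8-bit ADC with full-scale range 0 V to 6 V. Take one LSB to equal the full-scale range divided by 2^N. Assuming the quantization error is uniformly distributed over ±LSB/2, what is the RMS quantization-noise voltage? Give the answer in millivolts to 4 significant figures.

6.766 mV

Range is 6 V.
Step size = 6/256 V = 23.4375 mV.
RMS of a uniform error over width LSB is LSB/√12 = 6.766 mV.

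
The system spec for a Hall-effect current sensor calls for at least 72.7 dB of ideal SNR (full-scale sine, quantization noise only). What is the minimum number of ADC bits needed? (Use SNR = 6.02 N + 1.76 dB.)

12 bits

Required N = ⌈(72.7 − 1.76)/6.02⌉ = ⌈11.784⌉ = 12.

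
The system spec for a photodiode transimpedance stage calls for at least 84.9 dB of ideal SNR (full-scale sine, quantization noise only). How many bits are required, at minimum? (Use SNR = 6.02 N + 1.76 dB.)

14 bits

N ≥ (84.9 − 1.76)/6.02 = 13.811 → N_min = 14.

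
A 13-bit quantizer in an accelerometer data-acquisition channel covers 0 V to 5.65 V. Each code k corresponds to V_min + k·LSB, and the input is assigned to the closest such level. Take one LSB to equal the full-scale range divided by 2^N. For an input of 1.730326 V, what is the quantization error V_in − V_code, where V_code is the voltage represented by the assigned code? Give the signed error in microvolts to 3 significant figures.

Range is 5.65 V. LSB = 5.65 V / 2^13 ≈ 0.6897 mV.
(1.730326 − (0)) / LSB = 1.730326 × 8192/5.65 = 2508.8196. Nearest integer: k = 2509.
V_code = V_min + k × range/2^13 = 0 + 2509 × 5.65/8192 = 1.730450439 V.
Error = V_in − V_code = 1.730326 − (1.730450439) = −124 µV.

−124 µV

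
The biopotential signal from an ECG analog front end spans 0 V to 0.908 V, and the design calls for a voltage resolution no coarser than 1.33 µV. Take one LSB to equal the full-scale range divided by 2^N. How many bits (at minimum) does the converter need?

20 bits

V_FS = 0.908 V.
0.908 V / 1.33 µV = 682700. Since 2^19 = 524288 and 2^20 = 1048576, N = 20.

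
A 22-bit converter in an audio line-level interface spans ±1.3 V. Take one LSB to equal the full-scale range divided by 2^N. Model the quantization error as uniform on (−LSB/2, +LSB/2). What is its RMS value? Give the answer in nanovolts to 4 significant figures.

Span: 1.3 V − (-1.3 V) = 2.6 V.
One LSB is 2.6 V / 4194304 = 0.619888 µV.
σ_q = LSB/√12 = 0.619888 µV/3.4641 = 178.9 nV.

178.9 nV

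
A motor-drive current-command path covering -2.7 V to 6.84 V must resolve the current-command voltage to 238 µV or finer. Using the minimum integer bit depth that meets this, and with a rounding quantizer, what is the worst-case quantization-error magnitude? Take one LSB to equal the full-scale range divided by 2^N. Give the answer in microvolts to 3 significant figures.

72.8 µV

Range = 6.84 − (-2.7) = 9.54 V.
Required number of levels: 9.54/238 µV = 40084; smallest N with 2^N ≥ that is 16.
LSB = 9.54 V ÷ 2^16 = 9.54/65536 V = 145.57 µV.
Max error for round-to-nearest is LSB/2 = 72.8 µV.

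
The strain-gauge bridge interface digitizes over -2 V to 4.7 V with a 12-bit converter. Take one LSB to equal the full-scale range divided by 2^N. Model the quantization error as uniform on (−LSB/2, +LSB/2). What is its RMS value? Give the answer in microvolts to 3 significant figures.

Full-scale range = 4.7 V − (-2 V) = 6.7 V.
LSB = 6.7 V / 2^12 = 1.6357 mV.
For a uniform distribution on [−LSB/2, +LSB/2], V_rms = LSB/√12 = 1.6357 mV/3.4641 = 472 µV.

472 µV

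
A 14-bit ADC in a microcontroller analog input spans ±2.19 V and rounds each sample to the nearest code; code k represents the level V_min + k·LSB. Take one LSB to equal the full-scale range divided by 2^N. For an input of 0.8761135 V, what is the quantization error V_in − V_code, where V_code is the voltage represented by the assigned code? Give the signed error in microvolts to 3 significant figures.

The full-scale span is 2.19 − (-2.19) = 4.38 V. LSB = 4.38 V / 2^14 ≈ 267.3 µV.
(V_in − V_min)/LSB = (0.8761135 − (-2.19)) × 16384/4.38 = 11469.2246 → nearest code k = 11469.
Reconstructed level: -2.19 + 11469 × 4.38/16384 V = 0.87605346680 V.
V_in − V_code = 0.8761135 − (0.87605346680) = +60.0 µV.

+60.0 µV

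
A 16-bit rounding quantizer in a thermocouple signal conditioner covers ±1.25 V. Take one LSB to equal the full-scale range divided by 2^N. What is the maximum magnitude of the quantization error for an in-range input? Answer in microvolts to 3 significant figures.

19.1 µV

Span: 1.25 V − (-1.25 V) = 2.5 V.
Step size = 2.5/65536 V = 38.147 µV.
A rounding quantizer has |error| ≤ LSB/2 = 19.1 µV.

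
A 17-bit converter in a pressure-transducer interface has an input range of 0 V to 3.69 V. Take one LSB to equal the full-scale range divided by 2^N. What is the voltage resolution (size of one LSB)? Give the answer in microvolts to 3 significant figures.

Full-scale range = 3.69 V.
Number of codes = 2^17 = 131072.
LSB = 3.69 V ÷ 2^17 = 3.69/131072 V = 28.2 µV.

28.2 µV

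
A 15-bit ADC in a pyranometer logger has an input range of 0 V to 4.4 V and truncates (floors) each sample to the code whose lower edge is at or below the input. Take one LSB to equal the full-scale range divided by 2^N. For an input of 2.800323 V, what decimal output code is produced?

Range is 4.4 V. LSB = 4.4 V / 2^15 ≈ 134.3 µV.
code = ⌊(V_in − V_min)/LSB⌋ = ⌊(V_in − V_min) × 2^15 / range⌋
     = ⌊(2.800323 − (0)) × 32768 / 4.4⌋ = ⌊2.800323 × 32768/4.4⌋
     = ⌊20854.769⌋ = 20854.

20854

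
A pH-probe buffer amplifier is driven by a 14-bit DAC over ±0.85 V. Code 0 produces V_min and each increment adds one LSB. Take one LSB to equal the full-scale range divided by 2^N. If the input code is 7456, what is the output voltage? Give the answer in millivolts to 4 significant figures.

-76.37 mV

The full-scale span is 0.85 − (-0.85) = 1.7 V. LSB = 1.7 V / 2^14.
V_out = V_min + code × LSB = -0.85 V + 7456 × 1.7 V / 16384
      = -0.85 V + 0.773633 V = -0.0763672 V.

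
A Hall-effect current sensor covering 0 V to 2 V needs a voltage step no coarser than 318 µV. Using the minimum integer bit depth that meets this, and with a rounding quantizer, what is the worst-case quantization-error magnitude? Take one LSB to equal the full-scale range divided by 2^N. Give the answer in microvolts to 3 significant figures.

122 µV

Full-scale range = 2 V.
Levels needed ≥ 2/318 µV = 6289. 2^13 = 8192 suffices, so N_min = 13.
LSB = 2 V / 2^13 = 244.14 µV.
Max error for round-to-nearest is LSB/2 = 122 µV.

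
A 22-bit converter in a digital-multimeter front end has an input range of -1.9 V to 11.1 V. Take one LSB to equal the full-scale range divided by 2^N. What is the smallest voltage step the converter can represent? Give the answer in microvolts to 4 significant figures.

3.099 µV

The full-scale span is 11.1 − (-1.9) = 13 V.
Number of codes = 2^22 = 4194304.
LSB = 13 V / 2^22 = 3.099 µV.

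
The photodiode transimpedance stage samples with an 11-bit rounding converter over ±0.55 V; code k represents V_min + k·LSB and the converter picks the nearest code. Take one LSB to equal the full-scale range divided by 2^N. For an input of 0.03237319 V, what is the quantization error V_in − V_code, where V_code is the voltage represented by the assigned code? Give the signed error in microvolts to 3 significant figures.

The full-scale span is 0.55 − (-0.55) = 1.1 V. LSB = 1.1 V / 2^11 ≈ 0.5371 mV.
(V_in − V_min)/LSB = (0.03237319 − (-0.55)) × 2048/1.1 = 1084.2730 → nearest code k = 1084.
V_code = V_min + k × range/2^11 = -0.55 + 1084 × 1.1/2048 = 0.03222656250 V.
e = 0.03237319 − (0.03222656250) = +147 µV.

+147 µV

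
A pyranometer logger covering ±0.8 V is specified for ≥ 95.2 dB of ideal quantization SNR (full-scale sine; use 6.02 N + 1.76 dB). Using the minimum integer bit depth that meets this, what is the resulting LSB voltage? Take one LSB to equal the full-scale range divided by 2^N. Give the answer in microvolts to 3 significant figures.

24.4 µV

The full-scale span is 0.8 − (-0.8) = 1.6 V.
Solving 6.02 N ≥ 95.2 − 1.76: N ≥ 15.522. Round up → N = 16.
LSB = 1.6 V ÷ 2^16 = 1.6/65536 V = 24.4 µV.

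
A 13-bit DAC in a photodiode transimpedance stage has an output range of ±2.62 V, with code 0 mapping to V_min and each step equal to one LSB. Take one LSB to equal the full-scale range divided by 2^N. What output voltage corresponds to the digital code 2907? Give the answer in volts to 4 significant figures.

-0.7605 V

Range = 2.62 − (-2.62) = 5.24 V. LSB = 5.24 V / 2^13.
V_out = -2.62 + 2907 × (5.24/8192) V
      = -2.62 + 1.85946 = -0.760542 V.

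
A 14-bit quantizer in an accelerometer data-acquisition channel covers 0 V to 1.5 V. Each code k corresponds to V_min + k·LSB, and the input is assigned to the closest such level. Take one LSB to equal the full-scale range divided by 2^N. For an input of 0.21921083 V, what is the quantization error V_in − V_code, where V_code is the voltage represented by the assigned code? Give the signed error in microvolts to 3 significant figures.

+33.6 µV

Full-scale range = 1.5 V. LSB = 1.5 V / 2^14 ≈ 91.55 µV.
(V_in − V_min)/LSB = (0.21921083 − (0)) × 16384/1.5 = 2394.3668 → nearest code k = 2394.
V_code = V_min + k × range/2^14 = 0 + 2394 × 1.5/16384 = 0.21917724609 V.
V_in − V_code = 0.21921083 − (0.21917724609) = +33.6 µV.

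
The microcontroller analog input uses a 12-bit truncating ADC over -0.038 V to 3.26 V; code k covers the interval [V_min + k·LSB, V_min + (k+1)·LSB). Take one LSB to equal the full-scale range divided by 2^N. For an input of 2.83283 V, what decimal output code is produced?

3565

Span: 3.26 V − (-0.038 V) = 3.298 V. LSB = 3.298 V / 2^12 ≈ 0.8052 mV.
(V_in − V_min) × 2^12/range = (2.83283 − (-0.038)) × 4096/3.298 = 3565.470.
Floor → code = 3565.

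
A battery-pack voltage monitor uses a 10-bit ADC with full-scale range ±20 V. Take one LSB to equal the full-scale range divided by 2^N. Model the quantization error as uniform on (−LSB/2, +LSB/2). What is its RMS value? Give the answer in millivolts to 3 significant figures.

11.3 mV

Span: 20 V − (-20 V) = 40 V.
One LSB is 40 V / 1024 = 39.063 mV.
V_rms = LSB/√12 = 39.063 mV / √12 = 11.3 mV.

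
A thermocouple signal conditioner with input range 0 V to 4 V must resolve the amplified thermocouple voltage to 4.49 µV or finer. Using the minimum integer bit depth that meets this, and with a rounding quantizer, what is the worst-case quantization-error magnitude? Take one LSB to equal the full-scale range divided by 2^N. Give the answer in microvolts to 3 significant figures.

1.91 µV

Span = 4 V.
Required number of levels: 4/4.49 µV = 890870; smallest N with 2^N ≥ that is 20.
LSB = 4 V ÷ 2^20 = 4/1048576 V = 3.8147 µV.
|e|_max = LSB/2 = 1.91 µV.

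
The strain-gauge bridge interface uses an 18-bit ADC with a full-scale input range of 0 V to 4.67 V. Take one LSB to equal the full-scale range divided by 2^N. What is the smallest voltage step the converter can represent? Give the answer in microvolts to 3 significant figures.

Full-scale range = 4.67 V.
There are 2^18 = 262144 steps.
One LSB is 4.67 V / 262144 = 17.8 µV.

17.8 µV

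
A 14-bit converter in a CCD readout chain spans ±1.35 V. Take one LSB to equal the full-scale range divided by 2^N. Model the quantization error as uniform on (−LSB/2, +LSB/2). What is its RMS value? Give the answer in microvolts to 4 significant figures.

47.57 µV

Range = 1.35 − (-1.35) = 2.7 V.
LSB = 2.7 V ÷ 2^14 = 2.7/16384 V = 164.795 µV.
RMS of a uniform error over width LSB is LSB/√12 = 47.57 µV.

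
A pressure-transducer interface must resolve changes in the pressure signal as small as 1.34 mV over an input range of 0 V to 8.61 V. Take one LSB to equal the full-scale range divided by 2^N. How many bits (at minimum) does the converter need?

Range is 8.61 V.
Required number of levels: 8.61/1.34 mV = 6425.4; smallest N with 2^N ≥ that is 13.

13 bits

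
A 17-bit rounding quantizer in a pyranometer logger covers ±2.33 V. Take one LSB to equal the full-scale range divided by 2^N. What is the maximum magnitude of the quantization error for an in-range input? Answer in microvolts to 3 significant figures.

17.8 µV

Span: 2.33 V − (-2.33 V) = 4.66 V.
LSB = 4.66 V / 2^17 = 35.553 µV.
|e|_max = LSB/2 = 17.8 µV.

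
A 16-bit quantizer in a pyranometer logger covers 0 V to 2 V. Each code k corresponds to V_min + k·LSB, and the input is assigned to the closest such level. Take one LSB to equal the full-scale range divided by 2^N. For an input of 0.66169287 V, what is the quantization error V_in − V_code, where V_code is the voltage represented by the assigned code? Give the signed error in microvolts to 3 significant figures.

Span = 2 V. LSB = 2 V / 2^16 ≈ 30.52 µV.
Position in LSBs: (0.66169287 − (0)) × 65536/2 = 21682.3520; rounding gives k = 21682.
V_code = V_min + k × range/2^16 = 0 + 21682 × 2/65536 = 0.66168212891 V.
V_in − V_code = 0.66169287 − (0.66168212891) = +10.7 µV.

+10.7 µV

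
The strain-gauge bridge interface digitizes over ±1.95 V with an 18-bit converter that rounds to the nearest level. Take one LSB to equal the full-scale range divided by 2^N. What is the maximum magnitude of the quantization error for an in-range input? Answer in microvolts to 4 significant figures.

Range = 1.95 − (-1.95) = 3.9 V.
LSB = 3.9 V ÷ 2^18 = 3.9/262144 V = 14.8773 µV.
A rounding quantizer has |error| ≤ LSB/2 = 7.439 µV.

7.439 µV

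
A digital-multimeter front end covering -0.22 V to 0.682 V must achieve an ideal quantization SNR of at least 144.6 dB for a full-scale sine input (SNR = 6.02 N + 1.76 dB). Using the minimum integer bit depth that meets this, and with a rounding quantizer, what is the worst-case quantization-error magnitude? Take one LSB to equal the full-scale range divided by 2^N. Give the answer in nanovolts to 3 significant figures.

26.9 nV

Full-scale range = 0.682 V − (-0.22 V) = 0.902 V.
6.02 N + 1.76 ≥ 144.6 gives N ≥ 23.728, so the minimum integer is 24.
One LSB is 0.902 V / 16777216 = 53.763 nV.
Half an LSB is 26.9 nV.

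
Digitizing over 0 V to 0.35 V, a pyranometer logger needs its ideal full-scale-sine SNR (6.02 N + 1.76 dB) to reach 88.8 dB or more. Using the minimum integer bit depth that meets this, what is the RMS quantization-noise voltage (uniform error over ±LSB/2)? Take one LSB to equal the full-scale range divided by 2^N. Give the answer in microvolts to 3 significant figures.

Range is 0.35 V.
6.02 N + 1.76 ≥ 88.8 gives N ≥ 14.458, so the minimum integer is 15.
LSB = 0.35 V / 2^15 = 10.681 µV.
RMS noise = LSB/√12 = 3.08 µV.

3.08 µV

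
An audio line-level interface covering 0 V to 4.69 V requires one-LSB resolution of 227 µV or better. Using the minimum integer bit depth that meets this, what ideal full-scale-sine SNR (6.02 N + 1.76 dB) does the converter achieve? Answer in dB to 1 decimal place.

92.1 dB

Full-scale range = 4.69 V.
4.69 V / 227 µV = 20660. Since 2^14 = 16384 and 2^15 = 32768, N = 15.
Ideal SNR at N = 15: 6.02·15 + 1.76 = 92.1 dB.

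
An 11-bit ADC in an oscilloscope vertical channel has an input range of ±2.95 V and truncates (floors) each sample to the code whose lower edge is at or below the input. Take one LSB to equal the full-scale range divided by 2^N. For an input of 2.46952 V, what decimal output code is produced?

1881

Span: 2.95 V − (-2.95 V) = 5.9 V. LSB = 5.9 V / 2^11 ≈ 2.881 mV.
(V_in − V_min) × 2^11/range = (2.46952 − (-2.95)) × 2048/5.9 = 1881.216.
Floor → code = 1881.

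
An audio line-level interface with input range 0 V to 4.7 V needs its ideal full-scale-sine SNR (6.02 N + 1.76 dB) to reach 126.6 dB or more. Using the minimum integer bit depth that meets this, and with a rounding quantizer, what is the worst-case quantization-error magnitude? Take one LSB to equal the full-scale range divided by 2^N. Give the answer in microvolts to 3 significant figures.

Span = 4.7 V.
N ≥ (126.6 − 1.76)/6.02 = 20.738 → N_min = 21.
LSB = 4.7 V / 2^21 = 2.2411 µV.
|e|_max = LSB/2 = 1.12 µV.

1.12 µV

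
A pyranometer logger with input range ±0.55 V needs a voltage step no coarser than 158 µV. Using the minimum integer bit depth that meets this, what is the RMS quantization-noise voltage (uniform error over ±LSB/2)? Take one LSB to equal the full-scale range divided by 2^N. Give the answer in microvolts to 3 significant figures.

38.8 µV

The full-scale span is 0.55 − (-0.55) = 1.1 V.
Levels needed ≥ 1.1/158 µV = 6962. 2^13 = 8192 suffices, so N_min = 13.
Step size = 1.1/8192 V = 134.28 µV.
RMS noise = LSB/√12 = 38.8 µV.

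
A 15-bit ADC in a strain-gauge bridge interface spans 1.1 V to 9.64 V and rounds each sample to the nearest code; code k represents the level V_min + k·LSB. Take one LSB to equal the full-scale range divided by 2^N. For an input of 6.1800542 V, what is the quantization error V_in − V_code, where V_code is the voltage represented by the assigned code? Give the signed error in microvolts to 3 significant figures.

Full-scale range = 9.64 V − (1.1 V) = 8.54 V. LSB = 8.54 V / 2^15 ≈ 260.6 µV.
Position in LSBs: (6.1800542 − (1.1)) × 32768/8.54 = 19492.1799; rounding gives k = 19492.
Reconstructed level: 1.1 + 19492 × 8.54/32768 V = 6.1800073242 V.
e = 6.1800542 − (6.1800073242) = +46.9 µV.

+46.9 µV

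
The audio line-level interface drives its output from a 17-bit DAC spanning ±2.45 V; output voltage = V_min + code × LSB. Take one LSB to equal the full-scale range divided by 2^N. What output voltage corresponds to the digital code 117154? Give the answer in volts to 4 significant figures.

Full-scale range = 2.45 V − (-2.45 V) = 4.9 V. LSB = 4.9 V / 2^17.
V_out = -2.45 + 117154 × (4.9/131072) V
      = -2.45 V + 4.37969 V = 1.92969 V.

1.930 V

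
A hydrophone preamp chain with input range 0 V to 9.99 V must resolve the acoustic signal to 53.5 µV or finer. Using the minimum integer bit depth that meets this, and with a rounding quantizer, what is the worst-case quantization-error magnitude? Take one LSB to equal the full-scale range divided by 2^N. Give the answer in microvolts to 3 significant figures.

19.1 µV

Full-scale range = 9.99 V.
Need 2^N ≥ 9.99 V / 53.5 µV = 186700 → N_min = 18.
LSB = 9.99 V / 2^18 = 38.109 µV.
Half an LSB is 19.1 µV.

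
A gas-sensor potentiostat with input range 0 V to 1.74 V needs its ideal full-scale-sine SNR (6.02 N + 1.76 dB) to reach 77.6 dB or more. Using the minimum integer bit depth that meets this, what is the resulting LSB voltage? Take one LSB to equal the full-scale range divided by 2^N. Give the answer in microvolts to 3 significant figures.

V_FS = 1.74 V.
Required N = ⌈(77.6 − 1.76)/6.02⌉ = ⌈12.598⌉ = 13.
One LSB is 1.74 V / 8192 = 212 µV.

212 µV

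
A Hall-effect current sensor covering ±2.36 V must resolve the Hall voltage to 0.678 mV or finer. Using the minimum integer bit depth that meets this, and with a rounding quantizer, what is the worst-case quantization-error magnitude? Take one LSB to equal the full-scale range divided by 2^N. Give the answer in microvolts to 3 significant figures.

288 µV

Full-scale range = 2.36 V − (-2.36 V) = 4.72 V.
Required number of levels: 4.72/0.678 mV = 6961.7; smallest N with 2^N ≥ that is 13.
Step size = 4.72/8192 V = 0.57617 mV.
Half an LSB is 288 µV.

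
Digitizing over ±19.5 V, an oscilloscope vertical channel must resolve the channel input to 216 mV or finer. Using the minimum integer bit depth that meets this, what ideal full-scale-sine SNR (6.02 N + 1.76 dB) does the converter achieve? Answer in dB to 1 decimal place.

The full-scale span is 19.5 − (-19.5) = 39 V.
Required number of levels: 39/216 mV = 180.56; smallest N with 2^N ≥ that is 8.
Ideal SNR at N = 8: 6.02·8 + 1.76 = 49.9 dB.

49.9 dB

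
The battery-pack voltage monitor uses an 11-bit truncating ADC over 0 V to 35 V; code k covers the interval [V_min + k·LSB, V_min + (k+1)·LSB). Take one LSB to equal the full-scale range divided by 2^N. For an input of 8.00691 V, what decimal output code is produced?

468

Full-scale range = 35 V. LSB = 35 V / 2^11 ≈ 17.09 mV.
V_in − V_min = 8.00691 − (0) = 8.00691 V.
Divide by LSB: 8.00691 × 2048/35 = 468.5186.
Truncating gives code 468.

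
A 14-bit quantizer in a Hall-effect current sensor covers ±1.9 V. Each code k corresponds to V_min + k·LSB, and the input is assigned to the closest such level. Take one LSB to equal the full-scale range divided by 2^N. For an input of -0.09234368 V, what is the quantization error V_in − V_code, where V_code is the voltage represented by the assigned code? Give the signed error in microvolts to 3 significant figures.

−34.1 µV

Span: 1.9 V − (-1.9 V) = 3.8 V. LSB = 3.8 V / 2^14 ≈ 231.9 µV.
(V_in − V_min)/LSB = (-0.09234368 − (-1.9)) × 16384/3.8 = 7793.8529 → nearest code k = 7794.
V_code = V_min + k × range/2^14 = -1.9 + 7794 × 3.8/16384 = -0.092309570313 V.
e = -0.09234368 − (-0.092309570313) = −34.1 µV.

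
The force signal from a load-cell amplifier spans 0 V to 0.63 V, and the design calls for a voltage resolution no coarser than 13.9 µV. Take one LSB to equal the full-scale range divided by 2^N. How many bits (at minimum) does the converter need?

Span = 0.63 V.
0.63 V / 13.9 µV = 45320. Since 2^15 = 32768 and 2^16 = 65536, N = 16.

16 bits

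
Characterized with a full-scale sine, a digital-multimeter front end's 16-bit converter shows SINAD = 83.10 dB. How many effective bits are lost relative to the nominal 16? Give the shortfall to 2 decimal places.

2.49 bits

ENOB = (SINAD − 1.76)/6.02 = (83.10 − 1.76)/6.02 = 13.5116 bits.
Lost resolution: 16 − 13.5116 = 2.4884 bits.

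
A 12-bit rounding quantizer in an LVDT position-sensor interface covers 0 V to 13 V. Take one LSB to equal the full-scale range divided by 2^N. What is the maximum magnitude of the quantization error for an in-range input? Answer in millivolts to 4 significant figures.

V_FS = 13 V.
LSB = 13 V / 2^12 = 3.17383 mV.
Worst-case error for round-to-nearest is half an LSB: 1.587 mV.

1.587 mV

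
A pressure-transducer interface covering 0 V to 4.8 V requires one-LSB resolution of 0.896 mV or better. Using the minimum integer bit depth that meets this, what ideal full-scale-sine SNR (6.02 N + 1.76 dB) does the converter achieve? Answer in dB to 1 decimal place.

Span = 4.8 V.
Need 2^N ≥ 4.8 V / 0.896 mV = 5357 → N_min = 13.
Ideal SNR at N = 13: 6.02·13 + 1.76 = 80.0 dB.

80.0 dB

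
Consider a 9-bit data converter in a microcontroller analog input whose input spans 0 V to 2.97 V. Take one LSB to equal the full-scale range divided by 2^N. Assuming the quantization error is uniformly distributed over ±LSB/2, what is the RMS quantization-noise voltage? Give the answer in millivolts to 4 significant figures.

1.675 mV

Full-scale range = 2.97 V.
LSB = 2.97 V ÷ 2^9 = 2.97/512 V = 5.80078 mV.
RMS of a uniform error over width LSB is LSB/√12 = 1.675 mV.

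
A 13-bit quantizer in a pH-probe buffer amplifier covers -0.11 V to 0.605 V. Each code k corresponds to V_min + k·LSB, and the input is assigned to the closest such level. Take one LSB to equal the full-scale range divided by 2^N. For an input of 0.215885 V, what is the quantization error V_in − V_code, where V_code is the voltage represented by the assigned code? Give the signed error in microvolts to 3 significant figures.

Range = 0.605 − (-0.11) = 0.715 V. LSB = 0.715 V / 2^13 ≈ 87.28 µV.
Position in LSBs: (0.215885 − (-0.11)) × 8192/0.715 = 3733.7761; rounding gives k = 3734.
Reconstructed level: -0.11 + 3734 × 0.715/8192 V = 0.2159045410 V.
e = 0.215885 − (0.2159045410) = −19.5 µV.

−19.5 µV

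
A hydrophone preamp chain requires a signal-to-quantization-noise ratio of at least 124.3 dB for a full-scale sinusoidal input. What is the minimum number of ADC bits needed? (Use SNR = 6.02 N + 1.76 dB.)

Required N = ⌈(124.3 − 1.76)/6.02⌉ = ⌈20.355⌉ = 21.

21 bits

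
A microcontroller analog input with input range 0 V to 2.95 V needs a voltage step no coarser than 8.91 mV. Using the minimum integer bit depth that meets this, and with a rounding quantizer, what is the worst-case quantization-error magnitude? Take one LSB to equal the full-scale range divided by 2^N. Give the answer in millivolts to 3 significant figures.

Span = 2.95 V.
Need 2^N ≥ 2.95 V / 8.91 mV = 331.1 → N_min = 9.
LSB = 2.95 V / 2^9 = 5.7617 mV.
|e|_max = LSB/2 = 2.88 mV.

2.88 mV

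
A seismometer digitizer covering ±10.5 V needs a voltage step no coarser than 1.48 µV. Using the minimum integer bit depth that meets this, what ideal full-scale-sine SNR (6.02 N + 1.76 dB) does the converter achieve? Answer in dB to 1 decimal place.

146.2 dB

Range = 10.5 − (-10.5) = 21 V.
21 V / 1.48 µV = 1.419e7. Since 2^23 = 8388608 and 2^24 = 16777216, N = 24.
SNR = 6.02 × 24 + 1.76 = 146.24 dB.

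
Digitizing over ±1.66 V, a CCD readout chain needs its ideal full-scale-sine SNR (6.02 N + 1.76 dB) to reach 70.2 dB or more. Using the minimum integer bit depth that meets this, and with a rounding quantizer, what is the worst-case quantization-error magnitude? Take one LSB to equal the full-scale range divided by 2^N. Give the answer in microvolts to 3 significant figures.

Range = 1.66 − (-1.66) = 3.32 V.
Required N = ⌈(70.2 − 1.76)/6.02⌉ = ⌈11.369⌉ = 12.
LSB = 3.32 V ÷ 2^12 = 3.32/4096 V = 0.81055 mV.
Half an LSB is 405 µV.

405 µV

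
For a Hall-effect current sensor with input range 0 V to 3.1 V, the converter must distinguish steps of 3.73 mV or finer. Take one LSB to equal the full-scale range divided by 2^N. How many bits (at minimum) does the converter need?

V_FS = 3.1 V.
3.1 V / 3.73 mV = 831.1. Since 2^9 = 512 and 2^10 = 1024, N = 10.

10 bits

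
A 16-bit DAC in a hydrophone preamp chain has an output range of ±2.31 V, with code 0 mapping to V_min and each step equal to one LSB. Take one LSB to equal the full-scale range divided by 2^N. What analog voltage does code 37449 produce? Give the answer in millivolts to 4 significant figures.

330.0 mV

Full-scale range = 2.31 V − (-2.31 V) = 4.62 V. LSB = 4.62 V / 2^16.
Output = V_min + (37449/65536) × range = -2.31 + 0.571426 × 4.62 V
      = -2.31 + 2.63999 = 0.329990 V.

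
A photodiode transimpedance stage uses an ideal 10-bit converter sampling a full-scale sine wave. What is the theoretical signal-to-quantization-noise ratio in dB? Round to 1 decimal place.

SNR = 6.02·10 + 1.76 = 61.96 dB.

62.0 dB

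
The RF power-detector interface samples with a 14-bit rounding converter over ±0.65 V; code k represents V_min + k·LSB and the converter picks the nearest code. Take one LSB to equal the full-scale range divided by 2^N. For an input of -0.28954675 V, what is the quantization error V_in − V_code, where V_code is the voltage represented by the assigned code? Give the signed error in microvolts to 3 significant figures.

Range = 0.65 − (-0.65) = 1.3 V. LSB = 1.3 V / 2^14 ≈ 79.35 µV.
Position in LSBs: (-0.28954675 − (-0.65)) × 16384/1.3 = 4542.8200; rounding gives k = 4543.
V_code = -0.65 + (4543/16384) × 1.3 = -0.28953247070 V.
V_in − V_code = -0.28954675 − (-0.28953247070) = −14.3 µV.

−14.3 µV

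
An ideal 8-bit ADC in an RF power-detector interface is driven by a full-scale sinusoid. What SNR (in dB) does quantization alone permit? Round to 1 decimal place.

49.9 dB

Ideal quantization SNR: 6.02 × 8 + 1.76 dB = 49.9 dB.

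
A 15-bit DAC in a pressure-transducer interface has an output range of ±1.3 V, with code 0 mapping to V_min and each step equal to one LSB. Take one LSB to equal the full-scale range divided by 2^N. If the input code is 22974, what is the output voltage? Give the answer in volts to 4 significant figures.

Span: 1.3 V − (-1.3 V) = 2.6 V. LSB = 2.6 V / 2^15.
Output = V_min + (22974/32768) × range = -1.3 + 0.701111 × 2.6 V
      = -1.3 V + 1.82289 V = 0.522888 V.

0.5229 V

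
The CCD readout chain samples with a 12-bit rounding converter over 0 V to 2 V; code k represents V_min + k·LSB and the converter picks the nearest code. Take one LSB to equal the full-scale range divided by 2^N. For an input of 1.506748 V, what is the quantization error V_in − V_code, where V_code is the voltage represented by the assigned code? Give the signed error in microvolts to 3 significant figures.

−87.9 µV

Full-scale range = 2 V. LSB = 2 V / 2^12 ≈ 488.3 µV.
Position in LSBs: (1.506748 − (0)) × 4096/2 = 3085.8199; rounding gives k = 3086.
V_code = 0 + (3086/4096) × 2 = 1.506835938 V.
e = 1.506748 − (1.506835938) = −87.9 µV.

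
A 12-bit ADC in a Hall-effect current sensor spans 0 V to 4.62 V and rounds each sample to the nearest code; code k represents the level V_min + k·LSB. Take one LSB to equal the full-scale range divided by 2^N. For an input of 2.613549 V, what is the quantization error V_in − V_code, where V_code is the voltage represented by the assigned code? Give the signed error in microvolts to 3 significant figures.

V_FS = 4.62 V. LSB = 4.62 V / 2^12 ≈ 1.128 mV.
(V_in − V_min)/LSB = (2.613549 − (0)) × 4096/4.62 = 2317.1205 → nearest code k = 2317.
Reconstructed level: 0 + 2317 × 4.62/4096 V = 2.613413086 V.
Error = V_in − V_code = 2.613549 − (2.613413086) = +136 µV.

+136 µV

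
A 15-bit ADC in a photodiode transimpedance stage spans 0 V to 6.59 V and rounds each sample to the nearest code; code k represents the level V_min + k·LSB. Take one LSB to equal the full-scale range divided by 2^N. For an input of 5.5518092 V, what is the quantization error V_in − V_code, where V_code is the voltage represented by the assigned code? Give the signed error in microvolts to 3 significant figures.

−56.6 µV

V_FS = 6.59 V. LSB = 6.59 V / 2^15 ≈ 201.1 µV.
(V_in − V_min)/LSB = (5.5518092 − (0)) × 32768/6.59 = 27605.7183 → nearest code k = 27606.
Reconstructed level: 0 + 27606 × 6.59/32768 V = 5.5518658447 V.
e = 5.5518092 − (5.5518658447) = −56.6 µV.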